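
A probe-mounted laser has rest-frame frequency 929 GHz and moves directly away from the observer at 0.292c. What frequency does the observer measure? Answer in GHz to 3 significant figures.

Relativistic Doppler: f_obs = f_src √((1−β)/(1+β))
= 929 × √(0.70800/1.2920) = 929 × 0.74026 = 688 GHz

f_obs ≈ 688 GHz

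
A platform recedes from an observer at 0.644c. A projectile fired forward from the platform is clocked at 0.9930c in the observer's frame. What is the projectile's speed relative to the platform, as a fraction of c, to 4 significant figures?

u' ≈ 0.9681c

Inverse velocity addition: u' = (u − v)/(1 − uv/c²)
= (0.9930 − 0.644)/(1 − 0.9930×0.644) = 0.3490/0.360508 = 0.9681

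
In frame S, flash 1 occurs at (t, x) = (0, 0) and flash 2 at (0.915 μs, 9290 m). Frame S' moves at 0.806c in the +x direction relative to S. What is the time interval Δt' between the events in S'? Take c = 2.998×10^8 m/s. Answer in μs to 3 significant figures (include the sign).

Δt' ≈ -40.6 μs

γ = 1/√(1 − 0.806²) = 1.6894
Δt' = γ(Δt − vΔx/c²) = 1.6894 × (0.915 μs − 0.806×9290 m / (2.998×10^8 m/s))
= 1.6894 × (-24.061 μs) = -40.6 μs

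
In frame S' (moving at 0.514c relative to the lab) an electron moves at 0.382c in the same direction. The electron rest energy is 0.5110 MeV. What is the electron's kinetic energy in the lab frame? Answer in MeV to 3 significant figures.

K ≈ 0.260 MeV

u_lab = (0.382 + 0.514)/(1 + 0.382×0.514) = 0.748946
γ = 1/√(1 − 0.748946²) = 1.5091
K = (γ − 1)m₀c² = (1.5091 − 1) × 0.5110 = 0.50914 × 0.5110 = 0.260 MeV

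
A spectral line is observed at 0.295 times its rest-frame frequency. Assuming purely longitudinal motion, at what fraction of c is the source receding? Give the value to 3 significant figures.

f_obs/f_src = √((1−β)/(1+β)) = 0.295  ⇒  (1−β)/(1+β) = 0.087025
β = |1 − D²|/(1 + D²) = |1 − 0.087025|/(1 + 0.087025) = 0.840

β ≈ 0.840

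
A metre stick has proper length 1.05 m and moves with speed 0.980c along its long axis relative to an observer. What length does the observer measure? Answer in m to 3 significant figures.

L ≈ 0.209 m

γ = 1/√(1 − 0.980²) = 5.0252
Length contraction: L = L₀/γ = 1.05/5.0252 = 0.209 m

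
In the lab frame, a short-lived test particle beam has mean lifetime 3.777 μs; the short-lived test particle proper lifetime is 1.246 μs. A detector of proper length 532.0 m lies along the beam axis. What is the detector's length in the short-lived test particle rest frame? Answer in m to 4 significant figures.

L ≈ 175.5 m

Time dilation ⇒ γ = Δt/τ₀ = 3.777/1.246 = 3.03130
Length contraction: L = L₀/γ = 532.0/3.03130 = 175.5 m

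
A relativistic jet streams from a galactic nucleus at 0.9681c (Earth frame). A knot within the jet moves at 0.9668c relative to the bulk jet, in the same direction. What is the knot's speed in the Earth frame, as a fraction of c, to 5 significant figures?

u ≈ 0.99945c

Relativistic velocity addition: u = (u' + v)/(1 + u'v/c²)
= (0.9668 + 0.9681)/(1 + 0.9668×0.9681) = 1.9349/1.935959 = 0.99945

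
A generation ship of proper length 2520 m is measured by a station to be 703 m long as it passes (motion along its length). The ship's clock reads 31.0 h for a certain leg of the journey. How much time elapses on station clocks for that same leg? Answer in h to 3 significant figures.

Δt ≈ 111 h

Length contraction ⇒ γ = L₀/L = 2520/703 = 3.5846
Time dilation: Δt = γτ₀ = 3.5846 × 31.0 h = 111 h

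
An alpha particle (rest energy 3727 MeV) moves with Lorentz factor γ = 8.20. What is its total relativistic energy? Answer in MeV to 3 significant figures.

E ≈ 30600 MeV

γ = 8.20 (given)
E = γm₀c² = 8.20 × 3727 MeV = 30600 MeV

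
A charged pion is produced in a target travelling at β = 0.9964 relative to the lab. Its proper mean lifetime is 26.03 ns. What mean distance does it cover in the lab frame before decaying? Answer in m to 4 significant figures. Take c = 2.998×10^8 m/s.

d ≈ 91.72 m

γ = 1/√(1 − 0.9964²) = 11.7957
Dilated lifetime: Δt = γτ₀ = 11.7957 × 26.03 ns = 307.043 ns
d = vΔt = 0.9964c × 307.043 ns = 2.98721×10^8 m/s × 3.07043×10^-7 s = 91.72 m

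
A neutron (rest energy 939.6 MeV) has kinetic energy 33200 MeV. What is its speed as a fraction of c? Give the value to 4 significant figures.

γ = 1 + K/(m₀c²) = 1 + 33200/939.6 = 36.3342
β = √(1 − 1/γ²) = 0.9996

β ≈ 0.9996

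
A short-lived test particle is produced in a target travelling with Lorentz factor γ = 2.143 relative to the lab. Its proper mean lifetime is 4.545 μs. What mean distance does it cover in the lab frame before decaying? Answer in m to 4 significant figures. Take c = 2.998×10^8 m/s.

d ≈ 2583 m

β = √(1 − 1/γ²) = √(1 − 1/2.143²) = 0.884450
Dilated lifetime: Δt = γτ₀ = 2.143 × 4.545 μs = 9.73993 μs
d = vΔt = 0.884450c × 9.73993 μs = 2.65158×10^8 m/s × 9.73993×10^-6 s = 2583 m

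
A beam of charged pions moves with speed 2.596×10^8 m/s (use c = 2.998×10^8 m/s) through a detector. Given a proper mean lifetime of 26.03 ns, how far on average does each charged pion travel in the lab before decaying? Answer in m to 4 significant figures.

d ≈ 13.51 m

β = v/c = 2.596×10^8 / 2.998×10^8 = 0.865911
γ = 1/√(1 − 0.865911²) = 1.99921
Dilated lifetime: Δt = γτ₀ = 1.99921 × 26.03 ns = 52.0393 ns
d = vΔt = 0.865911c × 52.0393 ns = 2.59600×10^8 m/s × 5.20393×10^-8 s = 13.51 m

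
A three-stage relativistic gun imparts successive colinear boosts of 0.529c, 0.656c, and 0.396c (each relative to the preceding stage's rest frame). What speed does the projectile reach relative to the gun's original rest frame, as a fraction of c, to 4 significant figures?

u ≈ 0.9461c

Compose boost 2: (0.656 + 0.529)/(1 + 0.656×0.529) = 1.185/1.34702 = 0.879717
Compose boost 3: (0.396 + 0.879717)/(1 + 0.396×0.879717) = 1.27572/1.34837 = 0.9461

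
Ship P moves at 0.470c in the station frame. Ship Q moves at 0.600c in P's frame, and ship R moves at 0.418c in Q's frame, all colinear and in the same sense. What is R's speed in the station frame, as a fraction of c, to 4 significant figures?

u ≈ 0.9286c

Compose boost 2: (0.600 + 0.470)/(1 + 0.600×0.470) = 1.070/1.28200 = 0.834633
Compose boost 3: (0.418 + 0.834633)/(1 + 0.418×0.834633) = 1.25263/1.34888 = 0.9286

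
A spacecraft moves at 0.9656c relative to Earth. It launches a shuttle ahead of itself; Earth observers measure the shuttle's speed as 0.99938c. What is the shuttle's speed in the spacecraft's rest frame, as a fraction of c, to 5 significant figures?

Inverse velocity addition: u' = (u − v)/(1 − uv/c²)
= (0.99938 − 0.9656)/(1 − 0.99938×0.9656) = 0.033780/0.03499867 = 0.96518

u' ≈ 0.96518c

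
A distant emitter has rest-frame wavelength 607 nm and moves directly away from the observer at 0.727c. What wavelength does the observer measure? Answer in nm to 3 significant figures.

λ_obs ≈ 1530 nm

Relativistic Doppler: λ_obs = λ_src √((1+β)/(1−β))
= 607 × √(1.7270/0.27300) = 607 × 2.5152 = 1530 nm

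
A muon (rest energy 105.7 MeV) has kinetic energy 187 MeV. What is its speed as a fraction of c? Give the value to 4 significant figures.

γ = 1 + K/(m₀c²) = 1 + 187/105.7 = 2.76916
β = √(1 − 1/γ²) = 0.9325

β ≈ 0.9325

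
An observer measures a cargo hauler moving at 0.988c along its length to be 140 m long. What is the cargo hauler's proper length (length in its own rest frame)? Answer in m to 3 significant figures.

γ = 1/√(1 − 0.988²) = 6.4744
L₀ = γL = 6.4744 × 140 = 906 m

L₀ ≈ 906 m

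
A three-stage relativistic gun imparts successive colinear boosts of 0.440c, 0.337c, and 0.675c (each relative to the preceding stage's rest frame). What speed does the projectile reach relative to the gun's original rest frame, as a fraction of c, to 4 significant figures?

Compose boost 2: (0.337 + 0.440)/(1 + 0.337×0.440) = 0.7770/1.14828 = 0.676664
Compose boost 3: (0.675 + 0.676664)/(1 + 0.675×0.676664) = 1.35166/1.45675 = 0.9279

u ≈ 0.9279c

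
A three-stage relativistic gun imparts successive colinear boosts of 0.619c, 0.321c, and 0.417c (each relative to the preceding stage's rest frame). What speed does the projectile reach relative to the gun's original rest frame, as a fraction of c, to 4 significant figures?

Compose boost 2: (0.321 + 0.619)/(1 + 0.321×0.619) = 0.9400/1.19870 = 0.784184
Compose boost 3: (0.417 + 0.784184)/(1 + 0.417×0.784184) = 1.20118/1.32700 = 0.9052

u ≈ 0.9052c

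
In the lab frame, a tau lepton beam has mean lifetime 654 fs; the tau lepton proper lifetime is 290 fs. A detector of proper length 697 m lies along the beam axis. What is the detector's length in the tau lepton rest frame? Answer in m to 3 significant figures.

Time dilation ⇒ γ = Δt/τ₀ = 654/290 = 2.2552
Length contraction: L = L₀/γ = 697/2.2552 = 309 m

L ≈ 309 m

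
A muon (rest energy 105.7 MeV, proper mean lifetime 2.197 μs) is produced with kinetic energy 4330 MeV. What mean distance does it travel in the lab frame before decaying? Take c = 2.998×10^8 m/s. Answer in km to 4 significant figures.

d ≈ 27.63 km

γ = 1 + K/(m₀c²) = 1 + 4330/105.7 = 41.9650
β = √(1 − 1/γ²) = 0.999716
Dilated lifetime: γτ₀ = 41.9650 × 2.197 μs = 92.1971 μs
d = βc·γτ₀ = 0.999716 × (2.998×10^8 m/s) × 9.21971×10^-5 s = 27.63 km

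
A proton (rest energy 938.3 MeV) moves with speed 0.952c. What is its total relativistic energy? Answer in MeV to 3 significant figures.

γ = 1/√(1 − 0.952²) = 3.2669
E = γm₀c² = 3.2669 × 938.3 MeV = 3070 MeV

E ≈ 3070 MeV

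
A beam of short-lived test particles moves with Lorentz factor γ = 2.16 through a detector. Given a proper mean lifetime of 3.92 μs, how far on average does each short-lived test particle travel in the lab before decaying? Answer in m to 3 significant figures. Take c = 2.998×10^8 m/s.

β = √(1 − 1/γ²) = √(1 − 1/2.16²) = 0.88638
Dilated lifetime: Δt = γτ₀ = 2.16 × 3.92 μs = 8.4672 μs
d = vΔt = 0.88638c × 8.4672 μs = 2.6574×10^8 m/s × 8.4672×10^-6 s = 2250 m

d ≈ 2250 m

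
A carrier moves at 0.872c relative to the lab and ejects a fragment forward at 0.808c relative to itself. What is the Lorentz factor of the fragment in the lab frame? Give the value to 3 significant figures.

u_lab = (0.808 + 0.872)/(1 + 0.808×0.872) = 1.680/1.70458 = 0.985582
γ = 1/√(1 − 0.985582²) = 5.91

γ ≈ 5.91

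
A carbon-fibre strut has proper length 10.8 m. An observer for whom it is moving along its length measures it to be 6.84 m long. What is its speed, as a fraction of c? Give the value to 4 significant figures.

β ≈ 0.7739

γ = L₀/L = 10.8/6.84 = 1.57895
β = √(1 − 1/γ²) = 0.7739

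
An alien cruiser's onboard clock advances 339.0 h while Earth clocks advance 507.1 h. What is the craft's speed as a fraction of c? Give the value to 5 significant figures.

γ = Δt/τ₀ = 507.1/339.0 = 1.495870
β = √(1 − 1/γ²) = √(1 − 1/1.495870²) = 0.74371

β ≈ 0.74371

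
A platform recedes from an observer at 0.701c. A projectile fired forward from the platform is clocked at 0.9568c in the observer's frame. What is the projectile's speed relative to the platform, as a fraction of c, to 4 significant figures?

u' ≈ 0.7768c

Inverse velocity addition: u' = (u − v)/(1 − uv/c²)
= (0.9568 − 0.701)/(1 − 0.9568×0.701) = 0.2558/0.329283 = 0.7768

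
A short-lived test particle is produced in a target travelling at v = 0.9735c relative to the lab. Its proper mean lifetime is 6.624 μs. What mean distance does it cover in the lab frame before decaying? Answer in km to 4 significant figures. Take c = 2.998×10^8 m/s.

d ≈ 8.454 km

γ = 1/√(1 − 0.9735²) = 4.37279
Dilated lifetime: Δt = γτ₀ = 4.37279 × 6.624 μs = 28.9654 μs
d = vΔt = 0.9735c × 28.9654 μs = 2.91855×10^8 m/s × 2.89654×10^-5 s = 8.454 km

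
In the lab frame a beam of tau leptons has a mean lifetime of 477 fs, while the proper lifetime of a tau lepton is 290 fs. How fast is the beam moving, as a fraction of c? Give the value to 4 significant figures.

γ = Δt/τ₀ = 477/290 = 1.64483
β = √(1 − 1/γ²) = √(1 − 1/1.64483²) = 0.7940

β ≈ 0.7940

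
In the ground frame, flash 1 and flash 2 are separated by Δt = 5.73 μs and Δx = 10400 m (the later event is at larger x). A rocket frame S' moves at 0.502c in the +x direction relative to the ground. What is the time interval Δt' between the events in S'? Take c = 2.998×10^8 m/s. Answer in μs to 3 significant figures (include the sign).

Δt' ≈ -13.5 μs

γ = 1/√(1 − 0.502²) = 1.1562
Δt' = γ(Δt − vΔx/c²) = 1.1562 × (5.73 μs − 0.502×10400 m / (2.998×10^8 m/s))
= 1.1562 × (-11.684 μs) = -13.5 μs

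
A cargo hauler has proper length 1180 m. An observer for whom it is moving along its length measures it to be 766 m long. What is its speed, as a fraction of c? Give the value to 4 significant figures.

β ≈ 0.7607

γ = L₀/L = 1180/766 = 1.54047
β = √(1 − 1/γ²) = 0.7607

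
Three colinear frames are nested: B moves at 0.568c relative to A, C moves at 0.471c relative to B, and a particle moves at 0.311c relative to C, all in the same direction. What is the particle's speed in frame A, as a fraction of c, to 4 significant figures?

u ≈ 0.9010c

Compose boost 2: (0.471 + 0.568)/(1 + 0.471×0.568) = 1.039/1.26753 = 0.819706
Compose boost 3: (0.311 + 0.819706)/(1 + 0.311×0.819706) = 1.13071/1.25493 = 0.9010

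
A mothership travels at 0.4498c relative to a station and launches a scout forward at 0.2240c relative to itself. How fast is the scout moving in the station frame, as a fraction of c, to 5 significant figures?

u ≈ 0.61213c

Compose boost 2: (0.2240 + 0.4498)/(1 + 0.2240×0.4498) = 0.67380/1.100755 = 0.61213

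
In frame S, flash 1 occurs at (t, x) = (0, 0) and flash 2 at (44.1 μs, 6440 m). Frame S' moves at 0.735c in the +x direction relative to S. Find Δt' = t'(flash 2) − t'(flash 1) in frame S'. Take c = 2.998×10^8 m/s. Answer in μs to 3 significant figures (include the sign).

Δt' ≈ 41.8 μs

γ = 1/√(1 − 0.735²) = 1.4748
Δt' = γ(Δt − vΔx/c²) = 1.4748 × (44.1 μs − 0.735×6440 m / (2.998×10^8 m/s))
= 1.4748 × (28.311 μs) = 41.8 μs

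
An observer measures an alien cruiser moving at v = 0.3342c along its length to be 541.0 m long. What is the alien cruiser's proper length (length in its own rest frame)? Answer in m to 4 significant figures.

γ = 1/√(1 − 0.3342²) = 1.06101
L₀ = γL = 1.06101 × 541.0 = 574.0 m

L₀ ≈ 574.0 m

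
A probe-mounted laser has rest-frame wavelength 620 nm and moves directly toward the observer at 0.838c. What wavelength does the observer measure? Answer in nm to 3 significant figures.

Relativistic Doppler: λ_obs = λ_src √((1−β)/(1+β))
= 620 × √(0.16200/1.8380) = 620 × 0.29688 = 184 nm

λ_obs ≈ 184 nm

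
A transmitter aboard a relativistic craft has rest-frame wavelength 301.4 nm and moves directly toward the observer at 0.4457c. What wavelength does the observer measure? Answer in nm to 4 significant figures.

λ_obs ≈ 186.6 nm

Relativistic Doppler: λ_obs = λ_src √((1−β)/(1+β))
= 301.4 × √(0.554300/1.44570) = 301.4 × 0.619203 = 186.6 nm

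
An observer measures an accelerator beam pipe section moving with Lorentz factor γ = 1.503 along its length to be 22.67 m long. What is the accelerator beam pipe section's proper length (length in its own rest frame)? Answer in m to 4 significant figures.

γ = 1.503 (given)
L₀ = γL = 1.503 × 22.67 = 34.07 m

L₀ ≈ 34.07 m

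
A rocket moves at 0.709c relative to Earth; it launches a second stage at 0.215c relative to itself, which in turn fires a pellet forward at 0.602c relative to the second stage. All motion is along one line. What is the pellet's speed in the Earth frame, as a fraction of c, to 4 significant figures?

Compose boost 2: (0.215 + 0.709)/(1 + 0.215×0.709) = 0.9240/1.15244 = 0.801781
Compose boost 3: (0.602 + 0.801781)/(1 + 0.602×0.801781) = 1.40378/1.48267 = 0.9468

u ≈ 0.9468c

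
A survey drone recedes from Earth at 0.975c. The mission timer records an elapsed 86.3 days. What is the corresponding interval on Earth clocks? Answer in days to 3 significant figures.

γ = 1/√(1 − 0.975²) = 4.5004
Time dilation: Δt = γτ₀ = 4.5004 × 86.3 days = 388 days

Δt ≈ 388 days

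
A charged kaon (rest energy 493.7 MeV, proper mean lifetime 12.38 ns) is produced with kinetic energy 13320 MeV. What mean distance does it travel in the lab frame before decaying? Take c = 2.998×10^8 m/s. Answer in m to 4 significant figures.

d ≈ 103.8 m

γ = 1 + K/(m₀c²) = 1 + 13320/493.7 = 27.9799
β = √(1 − 1/γ²) = 0.999361
Dilated lifetime: γτ₀ = 27.9799 × 12.38 ns = 346.392 ns
d = βc·γτ₀ = 0.999361 × (2.998×10^8 m/s) × 3.46392×10^-7 s = 103.8 m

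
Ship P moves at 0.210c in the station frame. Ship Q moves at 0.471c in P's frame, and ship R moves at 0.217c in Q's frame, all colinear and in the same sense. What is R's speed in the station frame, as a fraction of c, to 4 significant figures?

u ≈ 0.7375c

Compose boost 2: (0.471 + 0.210)/(1 + 0.471×0.210) = 0.6810/1.09891 = 0.619705
Compose boost 3: (0.217 + 0.619705)/(1 + 0.217×0.619705) = 0.836705/1.13448 = 0.7375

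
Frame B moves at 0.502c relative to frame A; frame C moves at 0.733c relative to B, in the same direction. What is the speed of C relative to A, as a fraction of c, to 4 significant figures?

Compose boost 2: (0.733 + 0.502)/(1 + 0.733×0.502) = 1.235/1.36797 = 0.9028

u ≈ 0.9028c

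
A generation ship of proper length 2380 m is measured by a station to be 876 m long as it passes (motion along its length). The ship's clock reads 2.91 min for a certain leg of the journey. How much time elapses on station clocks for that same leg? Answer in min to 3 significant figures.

Length contraction ⇒ γ = L₀/L = 2380/876 = 2.7169
Time dilation: Δt = γτ₀ = 2.7169 × 2.91 min = 7.91 min

Δt ≈ 7.91 min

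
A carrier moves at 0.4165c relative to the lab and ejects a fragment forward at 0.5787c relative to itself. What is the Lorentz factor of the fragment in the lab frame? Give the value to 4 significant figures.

u_lab = (0.5787 + 0.4165)/(1 + 0.5787×0.4165) = 0.99520/1.241029 = 0.8019155
γ = 1/√(1 − 0.8019155²) = 1.674

γ ≈ 1.674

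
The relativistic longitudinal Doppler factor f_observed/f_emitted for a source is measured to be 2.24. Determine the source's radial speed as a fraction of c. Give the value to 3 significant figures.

β ≈ 0.668

f_obs/f_src = √((1+β)/(1−β)) = 2.24  ⇒  (1+β)/(1−β) = 5.0176
β = |1 − D²|/(1 + D²) = |1 − 5.0176|/(1 + 5.0176) = 0.668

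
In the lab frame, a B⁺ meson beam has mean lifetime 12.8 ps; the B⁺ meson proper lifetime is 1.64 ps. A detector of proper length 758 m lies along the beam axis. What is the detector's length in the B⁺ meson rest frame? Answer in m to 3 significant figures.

Time dilation ⇒ γ = Δt/τ₀ = 12.8/1.64 = 7.8049
Length contraction: L = L₀/γ = 758/7.8049 = 97.1 m

L ≈ 97.1 m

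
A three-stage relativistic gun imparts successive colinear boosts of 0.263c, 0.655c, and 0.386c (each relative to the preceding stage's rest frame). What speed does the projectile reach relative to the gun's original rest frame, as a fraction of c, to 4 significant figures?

Compose boost 2: (0.655 + 0.263)/(1 + 0.655×0.263) = 0.9180/1.17226 = 0.783099
Compose boost 3: (0.386 + 0.783099)/(1 + 0.386×0.783099) = 1.16910/1.30228 = 0.8977

u ≈ 0.8977c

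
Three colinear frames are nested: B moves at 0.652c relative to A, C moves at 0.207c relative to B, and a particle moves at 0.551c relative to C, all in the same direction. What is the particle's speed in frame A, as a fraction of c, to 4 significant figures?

Compose boost 2: (0.207 + 0.652)/(1 + 0.207×0.652) = 0.8590/1.13496 = 0.756852
Compose boost 3: (0.551 + 0.756852)/(1 + 0.551×0.756852) = 1.30785/1.41703 = 0.9230

u ≈ 0.9230c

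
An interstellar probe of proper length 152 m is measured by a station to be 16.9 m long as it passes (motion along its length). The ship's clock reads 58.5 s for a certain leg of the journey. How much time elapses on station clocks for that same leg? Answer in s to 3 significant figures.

Length contraction ⇒ γ = L₀/L = 152/16.9 = 8.9941
Time dilation: Δt = γτ₀ = 8.9941 × 58.5 s = 526 s

Δt ≈ 526 s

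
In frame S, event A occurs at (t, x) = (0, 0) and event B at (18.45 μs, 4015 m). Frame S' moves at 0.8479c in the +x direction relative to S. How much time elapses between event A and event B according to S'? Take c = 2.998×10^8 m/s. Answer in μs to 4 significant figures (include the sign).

γ = 1/√(1 − 0.8479²) = 1.88624
Δt' = γ(Δt − vΔx/c²) = 1.88624 × (18.45 μs − 0.8479×4015 m / (2.998×10^8 m/s))
= 1.88624 × (7.09470 μs) = 13.38 μs

Δt' ≈ 13.38 μs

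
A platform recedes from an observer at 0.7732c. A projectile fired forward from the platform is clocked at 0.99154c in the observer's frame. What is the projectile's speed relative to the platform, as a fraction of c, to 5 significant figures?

u' ≈ 0.93571c

Inverse velocity addition: u' = (u − v)/(1 − uv/c²)
= (0.99154 − 0.7732)/(1 − 0.99154×0.7732) = 0.21834/0.2333413 = 0.93571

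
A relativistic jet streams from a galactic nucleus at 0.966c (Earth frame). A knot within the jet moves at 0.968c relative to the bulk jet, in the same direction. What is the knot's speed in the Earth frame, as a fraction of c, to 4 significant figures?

u ≈ 0.9994c

Relativistic velocity addition: u = (u' + v)/(1 + u'v/c²)
= (0.968 + 0.966)/(1 + 0.968×0.966) = 1.934/1.93509 = 0.9994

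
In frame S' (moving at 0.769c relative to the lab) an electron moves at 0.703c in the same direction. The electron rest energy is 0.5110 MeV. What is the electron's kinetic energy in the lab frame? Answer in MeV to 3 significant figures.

u_lab = (0.703 + 0.769)/(1 + 0.703×0.769) = 0.955468
γ = 1/√(1 − 0.955468²) = 3.3887
K = (γ − 1)m₀c² = (3.3887 − 1) × 0.5110 = 2.3887 × 0.5110 = 1.22 MeV

K ≈ 1.22 MeV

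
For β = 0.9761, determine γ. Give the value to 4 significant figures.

γ ≈ 4.601

γ = 1/√(1 − β²) = 1/√(1 − 0.9761²) = 1/√(0.0472288) = 4.601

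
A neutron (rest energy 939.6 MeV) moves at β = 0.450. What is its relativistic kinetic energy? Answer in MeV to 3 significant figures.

K ≈ 113 MeV

γ = 1/√(1 − 0.450²) = 1.1198
K = (γ − 1)m₀c² = (1.1198 − 1) × 939.6 MeV = 0.11979 × 939.6 MeV = 113 MeV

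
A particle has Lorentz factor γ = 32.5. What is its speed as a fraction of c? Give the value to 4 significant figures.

β = √(1 − 1/γ²) = √(1 − 1/32.5²) = √(0.999053) = 0.9995

β ≈ 0.9995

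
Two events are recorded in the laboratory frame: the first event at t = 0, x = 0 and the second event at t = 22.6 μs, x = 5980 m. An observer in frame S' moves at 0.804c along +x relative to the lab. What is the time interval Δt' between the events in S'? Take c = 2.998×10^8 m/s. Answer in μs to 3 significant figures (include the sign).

γ = 1/√(1 − 0.804²) = 1.6817
Δt' = γ(Δt − vΔx/c²) = 1.6817 × (22.6 μs − 0.804×5980 m / (2.998×10^8 m/s))
= 1.6817 × (6.5629 μs) = 11.0 μs

Δt' ≈ 11.0 μs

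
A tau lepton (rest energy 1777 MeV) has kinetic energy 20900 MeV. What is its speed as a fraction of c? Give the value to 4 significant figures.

γ = 1 + K/(m₀c²) = 1 + 20900/1777 = 12.7614
β = √(1 − 1/γ²) = 0.9969

β ≈ 0.9969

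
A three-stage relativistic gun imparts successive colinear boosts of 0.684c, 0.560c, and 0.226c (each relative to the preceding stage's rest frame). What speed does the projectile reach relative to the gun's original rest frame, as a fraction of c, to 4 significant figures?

u ≈ 0.9353c

Compose boost 2: (0.560 + 0.684)/(1 + 0.560×0.684) = 1.244/1.38304 = 0.899468
Compose boost 3: (0.226 + 0.899468)/(1 + 0.226×0.899468) = 1.12547/1.20328 = 0.9353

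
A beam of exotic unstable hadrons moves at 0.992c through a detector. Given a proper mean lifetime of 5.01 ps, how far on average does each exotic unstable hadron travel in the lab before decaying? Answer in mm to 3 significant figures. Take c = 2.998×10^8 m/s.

γ = 1/√(1 − 0.992²) = 7.9216
Dilated lifetime: Δt = γτ₀ = 7.9216 × 5.01 ps = 39.687 ps
d = vΔt = 0.992c × 39.687 ps = 2.9740×10^8 m/s × 3.9687×10^-11 s = 11.8 mm

d ≈ 11.8 mm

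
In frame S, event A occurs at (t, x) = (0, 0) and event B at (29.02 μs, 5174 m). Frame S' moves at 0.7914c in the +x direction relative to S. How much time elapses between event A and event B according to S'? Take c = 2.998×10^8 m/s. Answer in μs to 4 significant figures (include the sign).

γ = 1/√(1 − 0.7914²) = 1.63586
Δt' = γ(Δt − vΔx/c²) = 1.63586 × (29.02 μs − 0.7914×5174 m / (2.998×10^8 m/s))
= 1.63586 × (15.3619 μs) = 25.13 μs

Δt' ≈ 25.13 μs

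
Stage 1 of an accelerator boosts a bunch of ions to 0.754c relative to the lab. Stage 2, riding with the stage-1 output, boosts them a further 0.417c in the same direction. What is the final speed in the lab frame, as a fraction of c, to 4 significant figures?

u ≈ 0.8909c

Compose boost 2: (0.417 + 0.754)/(1 + 0.417×0.754) = 1.171/1.31442 = 0.8909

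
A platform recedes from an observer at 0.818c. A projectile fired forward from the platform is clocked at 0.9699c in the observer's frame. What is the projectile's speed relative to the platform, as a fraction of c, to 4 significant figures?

u' ≈ 0.7352c

Inverse velocity addition: u' = (u − v)/(1 − uv/c²)
= (0.9699 − 0.818)/(1 − 0.9699×0.818) = 0.1519/0.206622 = 0.7352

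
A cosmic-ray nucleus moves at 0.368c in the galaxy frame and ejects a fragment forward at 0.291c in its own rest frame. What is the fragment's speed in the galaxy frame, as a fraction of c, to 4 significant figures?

Compose boost 2: (0.291 + 0.368)/(1 + 0.291×0.368) = 0.6590/1.10709 = 0.5953

u ≈ 0.5953c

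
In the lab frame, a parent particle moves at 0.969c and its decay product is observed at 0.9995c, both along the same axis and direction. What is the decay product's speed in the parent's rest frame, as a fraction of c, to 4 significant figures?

u' ≈ 0.9687c

Inverse velocity addition: u' = (u − v)/(1 − uv/c²)
= (0.9995 − 0.969)/(1 − 0.9995×0.969) = 0.03050/0.0314845 = 0.9687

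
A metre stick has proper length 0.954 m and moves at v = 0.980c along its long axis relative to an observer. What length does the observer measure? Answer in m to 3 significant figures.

L ≈ 0.190 m

γ = 1/√(1 − 0.980²) = 5.0252
Length contraction: L = L₀/γ = 0.954/5.0252 = 0.190 m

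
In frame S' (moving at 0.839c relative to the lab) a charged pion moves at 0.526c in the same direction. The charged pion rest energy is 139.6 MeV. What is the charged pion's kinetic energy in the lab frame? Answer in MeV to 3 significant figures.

u_lab = (0.526 + 0.839)/(1 + 0.526×0.839) = 0.947052
γ = 1/√(1 − 0.947052²) = 3.1145
K = (γ − 1)m₀c² = (3.1145 − 1) × 139.6 = 2.1145 × 139.6 = 295 MeV

K ≈ 295 MeV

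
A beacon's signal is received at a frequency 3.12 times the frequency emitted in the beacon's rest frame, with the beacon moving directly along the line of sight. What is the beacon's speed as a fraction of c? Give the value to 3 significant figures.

f_obs/f_src = √((1+β)/(1−β)) = 3.12  ⇒  (1+β)/(1−β) = 9.7344
β = |1 − D²|/(1 + D²) = |1 − 9.7344|/(1 + 9.7344) = 0.814

β ≈ 0.814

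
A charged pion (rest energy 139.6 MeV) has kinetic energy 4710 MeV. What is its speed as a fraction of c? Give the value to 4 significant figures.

γ = 1 + K/(m₀c²) = 1 + 4710/139.6 = 34.7393
β = √(1 − 1/γ²) = 0.9996

β ≈ 0.9996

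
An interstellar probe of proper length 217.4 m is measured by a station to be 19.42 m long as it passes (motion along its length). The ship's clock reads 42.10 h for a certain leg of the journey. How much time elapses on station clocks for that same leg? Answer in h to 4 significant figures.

Length contraction ⇒ γ = L₀/L = 217.4/19.42 = 11.1946
Time dilation: Δt = γτ₀ = 11.1946 × 42.10 h = 471.3 h

Δt ≈ 471.3 h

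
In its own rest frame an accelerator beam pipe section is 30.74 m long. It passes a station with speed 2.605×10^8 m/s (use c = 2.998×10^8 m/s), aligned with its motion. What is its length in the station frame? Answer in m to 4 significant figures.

L ≈ 15.22 m

β = v/c = 2.605×10^8 / 2.998×10^8 = 0.868913
γ = 1/√(1 − 0.868913²) = 2.02034
Length contraction: L = L₀/γ = 30.74/2.02034 = 15.22 m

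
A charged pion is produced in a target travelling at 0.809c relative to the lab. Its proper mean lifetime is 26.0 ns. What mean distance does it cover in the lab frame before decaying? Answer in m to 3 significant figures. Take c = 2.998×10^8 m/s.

d ≈ 10.7 m

γ = 1/√(1 − 0.809²) = 1.7012
Dilated lifetime: Δt = γτ₀ = 1.7012 × 26.0 ns = 44.232 ns
d = vΔt = 0.809c × 44.232 ns = 2.4254×10^8 m/s × 4.4232×10^-8 s = 10.7 m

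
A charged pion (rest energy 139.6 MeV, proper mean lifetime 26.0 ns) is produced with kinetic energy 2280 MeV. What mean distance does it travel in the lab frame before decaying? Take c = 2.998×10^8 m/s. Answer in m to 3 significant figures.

d ≈ 135 m

γ = 1 + K/(m₀c²) = 1 + 2280/139.6 = 17.332
β = √(1 − 1/γ²) = 0.99833
Dilated lifetime: γτ₀ = 17.332 × 26.0 ns = 450.64 ns
d = βc·γτ₀ = 0.99833 × (2.998×10^8 m/s) × 4.5064×10^-7 s = 135 m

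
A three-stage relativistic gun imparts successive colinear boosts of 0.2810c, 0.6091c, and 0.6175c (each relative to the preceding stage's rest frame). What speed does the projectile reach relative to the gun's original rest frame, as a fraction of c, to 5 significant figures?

u ≈ 0.93753c

Compose boost 2: (0.6091 + 0.2810)/(1 + 0.6091×0.2810) = 0.89010/1.171157 = 0.7600176
Compose boost 3: (0.6175 + 0.7600176)/(1 + 0.6175×0.7600176) = 1.377518/1.469311 = 0.93753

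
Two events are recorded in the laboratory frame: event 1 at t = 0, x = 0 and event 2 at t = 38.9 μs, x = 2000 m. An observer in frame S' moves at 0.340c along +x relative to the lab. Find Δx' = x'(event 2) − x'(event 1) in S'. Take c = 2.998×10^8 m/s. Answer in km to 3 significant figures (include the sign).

γ = 1/√(1 − 0.340²) = 1.0633
Δx' = γ(Δx − vΔt) = 1.0633 × (2000 m − 0.340×(2.998×10^8 m/s)×38.9×10^-6 s)
= 1.0633 × (-1965.2 m) = -2.09 km

Δx' ≈ -2.09 km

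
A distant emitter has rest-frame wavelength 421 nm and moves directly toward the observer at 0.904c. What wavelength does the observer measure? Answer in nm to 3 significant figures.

λ_obs ≈ 94.5 nm

Relativistic Doppler: λ_obs = λ_src √((1−β)/(1+β))
= 421 × √(0.096000/1.9040) = 421 × 0.22454 = 94.5 nm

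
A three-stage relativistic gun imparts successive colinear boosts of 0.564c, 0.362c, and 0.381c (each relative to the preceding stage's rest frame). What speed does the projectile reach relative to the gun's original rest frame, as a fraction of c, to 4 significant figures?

Compose boost 2: (0.362 + 0.564)/(1 + 0.362×0.564) = 0.9260/1.20417 = 0.768996
Compose boost 3: (0.381 + 0.768996)/(1 + 0.381×0.768996) = 1.15000/1.29299 = 0.8894

u ≈ 0.8894c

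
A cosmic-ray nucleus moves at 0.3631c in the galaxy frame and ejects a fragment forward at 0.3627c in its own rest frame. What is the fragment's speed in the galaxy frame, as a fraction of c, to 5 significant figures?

u ≈ 0.64134c

Compose boost 2: (0.3627 + 0.3631)/(1 + 0.3627×0.3631) = 0.72580/1.131696 = 0.64134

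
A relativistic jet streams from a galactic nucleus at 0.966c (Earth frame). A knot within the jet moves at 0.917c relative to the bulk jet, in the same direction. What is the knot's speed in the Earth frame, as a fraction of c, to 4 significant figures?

u ≈ 0.9985c

Relativistic velocity addition: u = (u' + v)/(1 + u'v/c²)
= (0.917 + 0.966)/(1 + 0.917×0.966) = 1.883/1.88582 = 0.9985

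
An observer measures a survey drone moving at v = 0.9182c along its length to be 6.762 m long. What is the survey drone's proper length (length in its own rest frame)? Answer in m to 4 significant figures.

γ = 1/√(1 − 0.9182²) = 2.52451
L₀ = γL = 2.52451 × 6.762 = 17.07 m

L₀ ≈ 17.07 m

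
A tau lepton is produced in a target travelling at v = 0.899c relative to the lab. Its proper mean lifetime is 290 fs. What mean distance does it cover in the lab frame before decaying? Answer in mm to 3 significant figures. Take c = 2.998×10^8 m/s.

d ≈ 0.178 mm

γ = 1/√(1 − 0.899²) = 2.2834
Dilated lifetime: Δt = γτ₀ = 2.2834 × 290 fs = 662.18 fs
d = vΔt = 0.899c × 662.18 fs = 2.6952×10^8 m/s × 6.6218×10^-13 s = 0.178 mm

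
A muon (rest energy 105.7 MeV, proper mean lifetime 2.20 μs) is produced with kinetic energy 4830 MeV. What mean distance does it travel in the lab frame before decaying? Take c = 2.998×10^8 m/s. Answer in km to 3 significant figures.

d ≈ 30.8 km

γ = 1 + K/(m₀c²) = 1 + 4830/105.7 = 46.695
β = √(1 − 1/γ²) = 0.99977
Dilated lifetime: γτ₀ = 46.695 × 2.20 μs = 102.73 μs
d = βc·γτ₀ = 0.99977 × (2.998×10^8 m/s) × 0.00010273 s = 30.8 km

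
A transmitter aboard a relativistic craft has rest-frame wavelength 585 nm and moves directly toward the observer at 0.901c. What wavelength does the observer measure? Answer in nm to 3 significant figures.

Relativistic Doppler: λ_obs = λ_src √((1−β)/(1+β))
= 585 × √(0.099000/1.9010) = 585 × 0.22821 = 134 nm

λ_obs ≈ 134 nm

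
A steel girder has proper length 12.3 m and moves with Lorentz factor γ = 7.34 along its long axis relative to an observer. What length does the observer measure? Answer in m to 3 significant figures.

γ = 7.34 (given)
Length contraction: L = L₀/γ = 12.3/7.34 = 1.68 m

L ≈ 1.68 m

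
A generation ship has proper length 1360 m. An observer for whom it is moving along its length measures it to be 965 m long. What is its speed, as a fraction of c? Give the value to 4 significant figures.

β ≈ 0.7046

γ = L₀/L = 1360/965 = 1.40933
β = √(1 − 1/γ²) = 0.7046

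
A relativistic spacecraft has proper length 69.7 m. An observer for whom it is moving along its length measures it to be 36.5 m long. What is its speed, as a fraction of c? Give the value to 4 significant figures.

γ = L₀/L = 69.7/36.5 = 1.90959
β = √(1 − 1/γ²) = 0.8519

β ≈ 0.8519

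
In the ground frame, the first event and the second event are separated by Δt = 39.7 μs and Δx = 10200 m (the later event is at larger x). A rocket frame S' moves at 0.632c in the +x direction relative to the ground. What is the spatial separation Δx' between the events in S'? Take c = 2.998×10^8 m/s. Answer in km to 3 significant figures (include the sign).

γ = 1/√(1 − 0.632²) = 1.2904
Δx' = γ(Δx − vΔt) = 1.2904 × (10200 m − 0.632×(2.998×10^8 m/s)×39.7×10^-6 s)
= 1.2904 × (2677.9 m) = 3.46 km

Δx' ≈ 3.46 km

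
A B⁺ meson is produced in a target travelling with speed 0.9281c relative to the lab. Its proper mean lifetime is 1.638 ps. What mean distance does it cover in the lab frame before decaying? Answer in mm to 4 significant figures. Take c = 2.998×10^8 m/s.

d ≈ 1.224 mm

γ = 1/√(1 − 0.9281²) = 2.68578
Dilated lifetime: Δt = γτ₀ = 2.68578 × 1.638 ps = 4.39931 ps
d = vΔt = 0.9281c × 4.39931 ps = 2.78244×10^8 m/s × 4.39931×10^-12 s = 1.224 mm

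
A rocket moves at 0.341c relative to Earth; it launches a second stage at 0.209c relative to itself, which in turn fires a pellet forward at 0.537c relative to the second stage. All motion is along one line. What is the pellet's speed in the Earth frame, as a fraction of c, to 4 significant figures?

u ≈ 0.8234c

Compose boost 2: (0.209 + 0.341)/(1 + 0.209×0.341) = 0.5500/1.07127 = 0.513410
Compose boost 3: (0.537 + 0.513410)/(1 + 0.537×0.513410) = 1.05041/1.27570 = 0.8234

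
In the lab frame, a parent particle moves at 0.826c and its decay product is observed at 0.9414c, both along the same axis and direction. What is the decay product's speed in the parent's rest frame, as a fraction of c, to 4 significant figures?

u' ≈ 0.5189c

Inverse velocity addition: u' = (u − v)/(1 − uv/c²)
= (0.9414 − 0.826)/(1 − 0.9414×0.826) = 0.1154/0.222404 = 0.5189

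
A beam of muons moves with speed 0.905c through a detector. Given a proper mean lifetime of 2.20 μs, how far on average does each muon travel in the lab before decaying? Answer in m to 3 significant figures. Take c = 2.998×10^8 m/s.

d ≈ 1400 m

γ = 1/√(1 − 0.905²) = 2.3507
Dilated lifetime: Δt = γτ₀ = 2.3507 × 2.20 μs = 5.1715 μs
d = vΔt = 0.905c × 5.1715 μs = 2.7132×10^8 m/s × 5.1715×10^-6 s = 1400 m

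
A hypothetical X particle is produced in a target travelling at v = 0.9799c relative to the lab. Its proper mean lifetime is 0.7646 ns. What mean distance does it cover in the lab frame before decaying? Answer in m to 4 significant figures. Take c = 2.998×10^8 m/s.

γ = 1/√(1 − 0.9799²) = 5.01280
Dilated lifetime: Δt = γτ₀ = 5.01280 × 0.7646 ns = 3.83279 ns
d = vΔt = 0.9799c × 3.83279 ns = 2.93774×10^8 m/s × 3.83279×10^-9 s = 1.126 m

d ≈ 1.126 m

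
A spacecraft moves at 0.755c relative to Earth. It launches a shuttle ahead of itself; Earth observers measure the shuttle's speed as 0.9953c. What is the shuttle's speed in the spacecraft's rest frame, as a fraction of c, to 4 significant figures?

Inverse velocity addition: u' = (u − v)/(1 − uv/c²)
= (0.9953 − 0.755)/(1 − 0.9953×0.755) = 0.2403/0.248549 = 0.9668

u' ≈ 0.9668c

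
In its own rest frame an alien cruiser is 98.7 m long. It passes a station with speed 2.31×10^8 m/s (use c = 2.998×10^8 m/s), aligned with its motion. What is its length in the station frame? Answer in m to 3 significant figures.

L ≈ 62.9 m

β = v/c = 2.31×10^8 / 2.998×10^8 = 0.77051
γ = 1/√(1 − 0.77051²) = 1.5688
Length contraction: L = L₀/γ = 98.7/1.5688 = 62.9 m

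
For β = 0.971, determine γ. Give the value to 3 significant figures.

γ ≈ 4.18

γ = 1/√(1 − β²) = 1/√(1 − 0.971²) = 1/√(0.057159) = 4.18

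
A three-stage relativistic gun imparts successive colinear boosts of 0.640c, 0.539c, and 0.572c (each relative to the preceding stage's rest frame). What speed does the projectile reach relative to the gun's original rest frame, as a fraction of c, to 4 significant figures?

Compose boost 2: (0.539 + 0.640)/(1 + 0.539×0.640) = 1.179/1.34496 = 0.876606
Compose boost 3: (0.572 + 0.876606)/(1 + 0.572×0.876606) = 1.44861/1.50142 = 0.9648

u ≈ 0.9648c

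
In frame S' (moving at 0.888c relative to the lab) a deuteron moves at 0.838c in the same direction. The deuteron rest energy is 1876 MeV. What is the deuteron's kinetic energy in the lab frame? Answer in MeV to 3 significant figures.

K ≈ 11200 MeV

u_lab = (0.838 + 0.888)/(1 + 0.838×0.888) = 0.989597
γ = 1/√(1 − 0.989597²) = 6.9509
K = (γ − 1)m₀c² = (6.9509 − 1) × 1876 = 5.9509 × 1876 = 11200 MeV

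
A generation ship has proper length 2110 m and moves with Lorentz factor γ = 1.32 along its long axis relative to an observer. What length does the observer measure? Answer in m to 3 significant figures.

L ≈ 1600 m

γ = 1.32 (given)
Length contraction: L = L₀/γ = 2110/1.32 = 1600 m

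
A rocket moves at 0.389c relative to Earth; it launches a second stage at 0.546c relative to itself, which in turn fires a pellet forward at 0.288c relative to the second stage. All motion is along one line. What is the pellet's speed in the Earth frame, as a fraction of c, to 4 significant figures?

Compose boost 2: (0.546 + 0.389)/(1 + 0.546×0.389) = 0.9350/1.21239 = 0.771201
Compose boost 3: (0.288 + 0.771201)/(1 + 0.288×0.771201) = 1.05920/1.22211 = 0.8667

u ≈ 0.8667c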